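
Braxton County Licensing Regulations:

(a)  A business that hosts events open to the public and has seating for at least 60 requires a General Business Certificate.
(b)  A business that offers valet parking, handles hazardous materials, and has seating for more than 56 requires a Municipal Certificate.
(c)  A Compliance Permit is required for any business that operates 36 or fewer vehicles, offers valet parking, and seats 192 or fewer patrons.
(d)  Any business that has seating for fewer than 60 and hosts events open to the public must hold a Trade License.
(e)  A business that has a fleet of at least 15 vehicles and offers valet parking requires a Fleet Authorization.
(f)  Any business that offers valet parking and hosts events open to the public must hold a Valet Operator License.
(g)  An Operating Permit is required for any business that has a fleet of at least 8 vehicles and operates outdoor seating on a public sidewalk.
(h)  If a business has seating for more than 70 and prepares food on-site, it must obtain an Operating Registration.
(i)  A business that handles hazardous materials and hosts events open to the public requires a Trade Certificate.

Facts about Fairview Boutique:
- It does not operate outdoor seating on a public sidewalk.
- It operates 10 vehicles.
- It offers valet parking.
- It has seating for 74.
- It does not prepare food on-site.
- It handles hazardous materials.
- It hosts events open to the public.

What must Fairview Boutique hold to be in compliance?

(a) hosts events open to the public; seating 74 ≥ 60 → General Business Certificate required.
(b) offers valet parking; handles hazardous materials; seating 74 > 56 → Municipal Certificate required.
(c) vehicles 10 ≤ 36; offers valet parking; seating 74 ≤ 192 → Compliance Permit required.
(d) seating 74 ≥ 60; hosts events open to the public → Trade License not required.
(e) vehicles 10 < 15; offers valet parking → Fleet Authorization not required.
(f) offers valet parking; hosts events open to the public → Valet Operator License required.
(g) vehicles 10 ≥ 8; does not operate outdoor seating on a public sidewalk → Operating Permit not required.
(h) seating 74 > 70; does not prepare food on-site → Operating Registration not required.
(i) handles hazardous materials; hosts events open to the public → Trade Certificate required.

Compliance Permit, General Business Certificate, Municipal Certificate, Trade Certificate, Valet Operator License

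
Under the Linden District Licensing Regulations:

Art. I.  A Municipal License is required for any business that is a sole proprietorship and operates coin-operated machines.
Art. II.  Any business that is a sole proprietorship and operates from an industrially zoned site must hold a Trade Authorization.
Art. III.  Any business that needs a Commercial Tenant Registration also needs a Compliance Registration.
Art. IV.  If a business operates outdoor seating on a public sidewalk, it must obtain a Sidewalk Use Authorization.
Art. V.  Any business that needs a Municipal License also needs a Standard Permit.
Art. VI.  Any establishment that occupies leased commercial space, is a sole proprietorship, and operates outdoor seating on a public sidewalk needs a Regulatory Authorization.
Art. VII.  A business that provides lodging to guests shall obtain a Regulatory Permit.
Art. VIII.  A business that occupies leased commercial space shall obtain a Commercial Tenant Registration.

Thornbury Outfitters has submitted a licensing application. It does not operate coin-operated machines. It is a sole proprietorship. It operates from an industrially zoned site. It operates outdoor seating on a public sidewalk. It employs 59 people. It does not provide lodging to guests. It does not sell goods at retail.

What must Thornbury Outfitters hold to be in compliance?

Art. I. is a sole proprietorship; does not operate coin-operated machines → Municipal License not required.
Art. II. is a sole proprietorship; operates from an industrially zoned site → Trade Authorization required.
Art. III. Commercial Tenant Registration is not required → no effect.
Art. IV. operates outdoor seating on a public sidewalk → Sidewalk Use Authorization required.
Art. V. Municipal License is not required → no effect.
Art. VI. operates from an industrially zoned site (not: occupies leased commercial space); is a sole proprietorship; operates outdoor seating on a public sidewalk → Regulatory Authorization not required.
Art. VII. does not provide lodging to guests → Regulatory Permit not required.
Art. VIII. operates from an industrially zoned site (not: occupies leased commercial space) → Commercial Tenant Registration not required.

Sidewalk Use Authorization, Trade Authorization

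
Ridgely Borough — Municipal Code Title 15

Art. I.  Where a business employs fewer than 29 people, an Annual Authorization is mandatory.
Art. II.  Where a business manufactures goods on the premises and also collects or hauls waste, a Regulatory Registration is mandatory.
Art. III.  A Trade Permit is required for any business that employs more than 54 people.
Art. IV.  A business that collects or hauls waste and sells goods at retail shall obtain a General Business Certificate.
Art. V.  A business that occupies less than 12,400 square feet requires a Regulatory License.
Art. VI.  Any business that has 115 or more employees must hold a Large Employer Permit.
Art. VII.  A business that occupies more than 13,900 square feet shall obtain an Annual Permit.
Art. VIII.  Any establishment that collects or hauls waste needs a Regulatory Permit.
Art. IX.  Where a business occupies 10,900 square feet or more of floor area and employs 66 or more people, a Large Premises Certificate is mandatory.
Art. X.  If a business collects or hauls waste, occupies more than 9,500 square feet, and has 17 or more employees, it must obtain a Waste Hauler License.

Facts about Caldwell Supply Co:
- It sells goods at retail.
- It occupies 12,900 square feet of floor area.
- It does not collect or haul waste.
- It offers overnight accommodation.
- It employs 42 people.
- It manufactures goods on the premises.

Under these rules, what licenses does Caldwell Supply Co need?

None

Art. I. employees 42 ≥ 29 → Annual Authorization not required.
Art. II. manufactures goods on the premises; does not collect or haul waste → Regulatory Registration not required.
Art. III. employees 42 ≤ 54 → Trade Permit not required.
Art. IV. does not collect or haul waste; sells goods at retail → General Business Certificate not required.
Art. V. floor area 12,900 square feet ≥ 12,400 square feet → Regulatory License not required.
Art. VI. employees 42 < 115 → Large Employer Permit not required.
Art. VII. floor area 12,900 square feet ≤ 13,900 square feet → Annual Permit not required.
Art. VIII. does not collect or haul waste → Regulatory Permit not required.
Art. IX. floor area 12,900 square feet ≥ 10,900 square feet; employees 42 < 66 → Large Premises Certificate not required.
Art. X. does not collect or haul waste; floor area 12,900 square feet > 9,500 square feet; employees 42 ≥ 17 → Waste Hauler License not required.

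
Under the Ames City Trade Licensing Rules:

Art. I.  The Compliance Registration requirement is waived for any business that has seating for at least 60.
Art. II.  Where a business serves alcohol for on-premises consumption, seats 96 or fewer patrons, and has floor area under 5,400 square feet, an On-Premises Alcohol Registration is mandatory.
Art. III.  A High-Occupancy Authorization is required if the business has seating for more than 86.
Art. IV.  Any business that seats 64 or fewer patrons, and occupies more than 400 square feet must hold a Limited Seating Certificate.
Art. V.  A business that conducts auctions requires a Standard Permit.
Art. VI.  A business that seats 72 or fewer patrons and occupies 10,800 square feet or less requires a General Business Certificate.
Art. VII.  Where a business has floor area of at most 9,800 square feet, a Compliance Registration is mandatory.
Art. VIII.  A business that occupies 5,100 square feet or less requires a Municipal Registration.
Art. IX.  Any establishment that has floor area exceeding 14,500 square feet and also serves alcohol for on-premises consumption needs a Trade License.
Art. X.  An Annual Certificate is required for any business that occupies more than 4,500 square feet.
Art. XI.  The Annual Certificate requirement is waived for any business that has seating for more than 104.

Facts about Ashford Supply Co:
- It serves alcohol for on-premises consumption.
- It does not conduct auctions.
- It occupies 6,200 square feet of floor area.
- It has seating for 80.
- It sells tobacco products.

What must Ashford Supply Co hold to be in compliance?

Art. I. seating 80 ≥ 60 → exempt from Compliance Registration.
Art. II. serves alcohol for on-premises consumption; seating 80 ≤ 96; floor area 6,200 square feet ≥ 5,400 square feet → On-Premises Alcohol Registration not required.
Art. III. seating 80 ≤ 86 → High-Occupancy Authorization not required.
Art. IV. seating 80 > 64; floor area 6,200 square feet > 400 square feet → Limited Seating Certificate not required.
Art. V. does not conduct auctions → Standard Permit not required.
Art. VI. seating 80 > 72; floor area 6,200 square feet ≤ 10,800 square feet → General Business Certificate not required.
Art. VII. floor area 6,200 square feet ≤ 9,800 square feet → Compliance Registration required.
Art. VIII. floor area 6,200 square feet > 5,100 square feet → Municipal Registration not required.
Art. IX. floor area 6,200 square feet ≤ 14,500 square feet; serves alcohol for on-premises consumption → Trade License not required.
Art. X. floor area 6,200 square feet > 4,500 square feet → Annual Certificate required.
Art. XI. seating 80 ≤ 104 → Annual Certificate exemption does not apply.

Annual Certificate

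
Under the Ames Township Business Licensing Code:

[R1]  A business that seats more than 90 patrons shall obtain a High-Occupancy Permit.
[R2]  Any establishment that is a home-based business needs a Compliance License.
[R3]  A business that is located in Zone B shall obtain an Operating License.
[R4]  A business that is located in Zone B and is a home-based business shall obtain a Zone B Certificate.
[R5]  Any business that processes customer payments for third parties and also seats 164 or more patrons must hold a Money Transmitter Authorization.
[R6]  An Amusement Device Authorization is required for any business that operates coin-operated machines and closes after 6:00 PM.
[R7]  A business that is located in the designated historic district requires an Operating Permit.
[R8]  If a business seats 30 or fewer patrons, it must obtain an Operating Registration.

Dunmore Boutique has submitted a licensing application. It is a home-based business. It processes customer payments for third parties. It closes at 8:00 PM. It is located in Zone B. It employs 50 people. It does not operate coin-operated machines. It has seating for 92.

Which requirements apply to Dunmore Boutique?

Compliance License, High-Occupancy Permit, Operating License, Zone B Certificate

[R1] seating 92 > 90 → High-Occupancy Permit required.
[R2] is a home-based business → Compliance License required.
[R3] is located in Zone B → Operating License required.
[R4] is located in Zone B; is a home-based business → Zone B Certificate required.
[R5] processes customer payments for third parties; seating 92 < 164 → Money Transmitter Authorization not required.
[R6] does not operate coin-operated machines; closes 8:00 PM, after 6:00 PM → Amusement Device Authorization not required.
[R7] is located in Zone B (not: is located in the designated historic district) → Operating Permit not required.
[R8] seating 92 > 30 → Operating Registration not required.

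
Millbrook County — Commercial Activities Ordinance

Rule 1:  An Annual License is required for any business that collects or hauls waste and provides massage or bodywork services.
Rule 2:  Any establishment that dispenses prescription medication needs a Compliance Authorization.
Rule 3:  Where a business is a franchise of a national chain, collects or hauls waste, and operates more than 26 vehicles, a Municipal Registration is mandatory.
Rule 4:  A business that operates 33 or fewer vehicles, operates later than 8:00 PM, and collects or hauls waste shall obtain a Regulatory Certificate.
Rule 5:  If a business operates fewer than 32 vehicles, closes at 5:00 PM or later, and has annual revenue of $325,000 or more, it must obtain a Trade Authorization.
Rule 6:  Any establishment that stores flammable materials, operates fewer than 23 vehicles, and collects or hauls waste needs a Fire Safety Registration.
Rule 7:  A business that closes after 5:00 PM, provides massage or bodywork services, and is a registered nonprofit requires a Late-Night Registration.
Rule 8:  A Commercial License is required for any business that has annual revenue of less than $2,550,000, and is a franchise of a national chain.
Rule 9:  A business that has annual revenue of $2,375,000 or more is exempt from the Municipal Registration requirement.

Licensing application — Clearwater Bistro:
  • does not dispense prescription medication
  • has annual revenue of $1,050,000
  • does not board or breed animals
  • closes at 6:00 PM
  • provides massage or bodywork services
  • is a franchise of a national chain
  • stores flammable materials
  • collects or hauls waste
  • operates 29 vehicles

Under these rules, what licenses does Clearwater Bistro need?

Rule 1: collects or hauls waste; provides massage or bodywork services → Annual License required.
Rule 2: does not dispense prescription medication → Compliance Authorization not required.
Rule 3: is a franchise of a national chain; collects or hauls waste; vehicles 29 > 26 → Municipal Registration required.
Rule 4: vehicles 29 ≤ 33; closes 6:00 PM, at/before 8:00 PM; collects or hauls waste → Regulatory Certificate not required.
Rule 5: vehicles 29 < 32; closes 6:00 PM, after 5:00 PM; revenue $1,050,000 ≥ $325,000 → Trade Authorization required.
Rule 6: stores flammable materials; vehicles 29 ≥ 23; collects or hauls waste → Fire Safety Registration not required.
Rule 7: closes 6:00 PM, after 5:00 PM; provides massage or bodywork services; is a franchise of a national chain (not: is a registered nonprofit) → Late-Night Registration not required.
Rule 8: revenue $1,050,000 < $2,550,000; is a franchise of a national chain → Commercial License required.
Rule 9: revenue $1,050,000 < $2,375,000 → Municipal Registration exemption does not apply.

Annual License, Commercial License, Municipal Registration, Trade Authorization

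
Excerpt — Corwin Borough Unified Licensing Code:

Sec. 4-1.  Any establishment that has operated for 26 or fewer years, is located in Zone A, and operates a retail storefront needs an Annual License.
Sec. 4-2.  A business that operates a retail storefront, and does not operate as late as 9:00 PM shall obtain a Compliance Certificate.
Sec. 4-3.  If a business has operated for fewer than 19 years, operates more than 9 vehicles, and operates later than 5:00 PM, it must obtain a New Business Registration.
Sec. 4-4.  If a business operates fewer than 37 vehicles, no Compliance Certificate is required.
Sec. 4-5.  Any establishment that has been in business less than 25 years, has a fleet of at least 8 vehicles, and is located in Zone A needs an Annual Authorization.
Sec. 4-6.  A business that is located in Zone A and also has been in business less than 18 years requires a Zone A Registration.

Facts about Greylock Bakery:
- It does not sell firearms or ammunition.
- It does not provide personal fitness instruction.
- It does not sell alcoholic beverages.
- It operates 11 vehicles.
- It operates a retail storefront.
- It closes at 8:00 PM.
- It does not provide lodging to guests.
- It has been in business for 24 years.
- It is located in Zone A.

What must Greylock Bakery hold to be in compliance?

Annual Authorization, Annual License

Sec. 4-1. years in business 24 ≤ 26; is located in Zone A; operates a retail storefront → Annual License required.
Sec. 4-2. operates a retail storefront; closes 8:00 PM, at/before 9:00 PM → Compliance Certificate required.
Sec. 4-3. years in business 24 ≥ 19; vehicles 11 > 9; closes 8:00 PM, after 5:00 PM → New Business Registration not required.
Sec. 4-4. vehicles 11 < 37 → exempt from Compliance Certificate.
Sec. 4-5. years in business 24 < 25; vehicles 11 ≥ 8; is located in Zone A → Annual Authorization required.
Sec. 4-6. is located in Zone A; years in business 24 ≥ 18 → Zone A Registration not required.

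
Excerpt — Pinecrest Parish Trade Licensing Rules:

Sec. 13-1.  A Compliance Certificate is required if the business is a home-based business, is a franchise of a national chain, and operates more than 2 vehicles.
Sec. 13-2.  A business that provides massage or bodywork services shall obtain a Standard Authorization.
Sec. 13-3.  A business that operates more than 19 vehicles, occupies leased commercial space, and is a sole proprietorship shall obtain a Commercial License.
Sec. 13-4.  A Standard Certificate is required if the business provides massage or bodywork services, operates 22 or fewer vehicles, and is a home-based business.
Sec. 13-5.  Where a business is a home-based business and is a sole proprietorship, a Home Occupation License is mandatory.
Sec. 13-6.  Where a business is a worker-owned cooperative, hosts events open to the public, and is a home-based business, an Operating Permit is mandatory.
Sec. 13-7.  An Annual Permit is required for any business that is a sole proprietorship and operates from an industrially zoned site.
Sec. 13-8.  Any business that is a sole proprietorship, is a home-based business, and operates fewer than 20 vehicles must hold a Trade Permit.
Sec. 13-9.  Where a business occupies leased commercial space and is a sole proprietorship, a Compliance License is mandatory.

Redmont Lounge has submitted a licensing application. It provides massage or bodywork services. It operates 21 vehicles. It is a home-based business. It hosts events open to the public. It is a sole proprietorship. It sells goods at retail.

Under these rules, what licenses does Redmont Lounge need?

Sec. 13-1. is a home-based business; is a sole proprietorship (not: is a franchise of a national chain); vehicles 21 > 2 → Compliance Certificate not required.
Sec. 13-2. provides massage or bodywork services → Standard Authorization required.
Sec. 13-3. vehicles 21 > 19; is a home-based business (not: occupies leased commercial space); is a sole proprietorship → Commercial License not required.
Sec. 13-4. provides massage or bodywork services; vehicles 21 ≤ 22; is a home-based business → Standard Certificate required.
Sec. 13-5. is a home-based business; is a sole proprietorship → Home Occupation License required.
Sec. 13-6. is a sole proprietorship (not: is a worker-owned cooperative); hosts events open to the public; is a home-based business → Operating Permit not required.
Sec. 13-7. is a sole proprietorship; is a home-based business (not: operates from an industrially zoned site) → Annual Permit not required.
Sec. 13-8. is a sole proprietorship; is a home-based business; vehicles 21 ≥ 20 → Trade Permit not required.
Sec. 13-9. is a home-based business (not: occupies leased commercial space); is a sole proprietorship → Compliance License not required.

Home Occupation License, Standard Authorization, Standard Certificate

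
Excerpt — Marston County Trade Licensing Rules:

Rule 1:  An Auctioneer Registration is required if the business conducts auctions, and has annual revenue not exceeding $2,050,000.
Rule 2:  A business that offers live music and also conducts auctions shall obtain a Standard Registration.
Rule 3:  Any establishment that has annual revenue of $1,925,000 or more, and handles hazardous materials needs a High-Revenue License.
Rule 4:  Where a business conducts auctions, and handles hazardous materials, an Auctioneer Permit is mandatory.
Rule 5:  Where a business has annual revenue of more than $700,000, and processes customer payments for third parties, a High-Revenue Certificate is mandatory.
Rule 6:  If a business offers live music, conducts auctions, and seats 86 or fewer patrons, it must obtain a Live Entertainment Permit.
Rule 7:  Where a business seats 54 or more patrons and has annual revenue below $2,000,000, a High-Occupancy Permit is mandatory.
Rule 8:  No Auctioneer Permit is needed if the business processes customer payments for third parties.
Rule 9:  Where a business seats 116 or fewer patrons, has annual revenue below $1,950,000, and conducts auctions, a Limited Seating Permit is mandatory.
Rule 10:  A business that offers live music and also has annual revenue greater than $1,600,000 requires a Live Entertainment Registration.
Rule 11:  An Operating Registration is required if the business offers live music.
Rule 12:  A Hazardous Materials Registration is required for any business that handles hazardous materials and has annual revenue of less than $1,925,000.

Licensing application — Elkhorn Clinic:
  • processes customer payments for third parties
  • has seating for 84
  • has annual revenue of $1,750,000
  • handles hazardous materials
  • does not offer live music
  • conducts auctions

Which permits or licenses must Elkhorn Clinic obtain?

Rule 1: conducts auctions; revenue $1,750,000 ≤ $2,050,000 → Auctioneer Registration required.
Rule 2: does not offer live music; conducts auctions → Standard Registration not required.
Rule 3: revenue $1,750,000 < $1,925,000; handles hazardous materials → High-Revenue License not required.
Rule 4: conducts auctions; handles hazardous materials → Auctioneer Permit required.
Rule 5: revenue $1,750,000 > $700,000; processes customer payments for third parties → High-Revenue Certificate required.
Rule 6: does not offer live music; conducts auctions; seating 84 ≤ 86 → Live Entertainment Permit not required.
Rule 7: seating 84 ≥ 54; revenue $1,750,000 < $2,000,000 → High-Occupancy Permit required.
Rule 8: processes customer payments for third parties → exempt from Auctioneer Permit.
Rule 9: seating 84 ≤ 116; revenue $1,750,000 < $1,950,000; conducts auctions → Limited Seating Permit required.
Rule 10: does not offer live music; revenue $1,750,000 > $1,600,000 → Live Entertainment Registration not required.
Rule 11: does not offer live music → Operating Registration not required.
Rule 12: handles hazardous materials; revenue $1,750,000 < $1,925,000 → Hazardous Materials Registration required.

Auctioneer Registration, Hazardous Materials Registration, High-Occupancy Permit, High-Revenue Certificate, Limited Seating Permit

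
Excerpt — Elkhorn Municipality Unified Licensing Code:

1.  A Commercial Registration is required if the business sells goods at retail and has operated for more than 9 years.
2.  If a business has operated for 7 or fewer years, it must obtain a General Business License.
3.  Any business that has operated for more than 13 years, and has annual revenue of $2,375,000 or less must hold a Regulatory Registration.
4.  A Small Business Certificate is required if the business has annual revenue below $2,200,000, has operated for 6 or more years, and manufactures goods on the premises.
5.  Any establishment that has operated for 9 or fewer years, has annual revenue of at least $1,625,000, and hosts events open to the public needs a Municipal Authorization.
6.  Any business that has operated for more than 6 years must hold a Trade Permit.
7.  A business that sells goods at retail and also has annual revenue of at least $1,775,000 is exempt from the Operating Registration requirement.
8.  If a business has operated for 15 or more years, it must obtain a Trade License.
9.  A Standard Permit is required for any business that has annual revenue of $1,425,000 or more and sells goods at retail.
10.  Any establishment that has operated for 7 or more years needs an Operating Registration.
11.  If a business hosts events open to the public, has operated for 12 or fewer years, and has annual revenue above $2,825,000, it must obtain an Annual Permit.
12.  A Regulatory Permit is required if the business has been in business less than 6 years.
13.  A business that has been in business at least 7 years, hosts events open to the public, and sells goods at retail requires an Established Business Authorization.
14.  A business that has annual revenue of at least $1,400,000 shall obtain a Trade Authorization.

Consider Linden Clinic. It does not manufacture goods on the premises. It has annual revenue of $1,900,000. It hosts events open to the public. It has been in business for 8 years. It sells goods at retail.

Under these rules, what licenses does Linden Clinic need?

1. sells goods at retail; years in business 8 ≤ 9 → Commercial Registration not required.
2. years in business 8 > 7 → General Business License not required.
3. years in business 8 ≤ 13; revenue $1,900,000 ≤ $2,375,000 → Regulatory Registration not required.
4. revenue $1,900,000 < $2,200,000; years in business 8 ≥ 6; does not manufacture goods on the premises → Small Business Certificate not required.
5. years in business 8 ≤ 9; revenue $1,900,000 ≥ $1,625,000; hosts events open to the public → Municipal Authorization required.
6. years in business 8 > 6 → Trade Permit required.
7. sells goods at retail; revenue $1,900,000 ≥ $1,775,000 → exempt from Operating Registration.
8. years in business 8 < 15 → Trade License not required.
9. revenue $1,900,000 ≥ $1,425,000; sells goods at retail → Standard Permit required.
10. years in business 8 ≥ 7 → Operating Registration required.
11. hosts events open to the public; years in business 8 ≤ 12; revenue $1,900,000 ≤ $2,825,000 → Annual Permit not required.
12. years in business 8 ≥ 6 → Regulatory Permit not required.
13. years in business 8 ≥ 7; hosts events open to the public; sells goods at retail → Established Business Authorization required.
14. revenue $1,900,000 ≥ $1,400,000 → Trade Authorization required.

Established Business Authorization, Municipal Authorization, Standard Permit, Trade Authorization, Trade Permit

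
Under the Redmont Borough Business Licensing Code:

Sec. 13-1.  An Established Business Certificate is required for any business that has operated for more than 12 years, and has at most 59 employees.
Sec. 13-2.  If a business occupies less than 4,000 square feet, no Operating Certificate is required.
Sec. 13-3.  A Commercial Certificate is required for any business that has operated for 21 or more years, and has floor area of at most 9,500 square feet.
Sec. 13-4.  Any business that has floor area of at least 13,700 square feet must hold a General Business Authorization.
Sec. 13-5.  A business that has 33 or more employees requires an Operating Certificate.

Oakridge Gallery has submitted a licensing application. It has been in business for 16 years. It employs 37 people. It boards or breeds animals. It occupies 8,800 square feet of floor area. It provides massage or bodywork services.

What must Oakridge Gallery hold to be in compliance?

Sec. 13-1. years in business 16 > 12; employees 37 ≤ 59 → Established Business Certificate required.
Sec. 13-2. floor area 8,800 square feet ≥ 4,000 square feet → Operating Certificate exemption does not apply.
Sec. 13-3. years in business 16 < 21; floor area 8,800 square feet ≤ 9,500 square feet → Commercial Certificate not required.
Sec. 13-4. floor area 8,800 square feet < 13,700 square feet → General Business Authorization not required.
Sec. 13-5. employees 37 ≥ 33 → Operating Certificate required.

Established Business Certificate, Operating Certificate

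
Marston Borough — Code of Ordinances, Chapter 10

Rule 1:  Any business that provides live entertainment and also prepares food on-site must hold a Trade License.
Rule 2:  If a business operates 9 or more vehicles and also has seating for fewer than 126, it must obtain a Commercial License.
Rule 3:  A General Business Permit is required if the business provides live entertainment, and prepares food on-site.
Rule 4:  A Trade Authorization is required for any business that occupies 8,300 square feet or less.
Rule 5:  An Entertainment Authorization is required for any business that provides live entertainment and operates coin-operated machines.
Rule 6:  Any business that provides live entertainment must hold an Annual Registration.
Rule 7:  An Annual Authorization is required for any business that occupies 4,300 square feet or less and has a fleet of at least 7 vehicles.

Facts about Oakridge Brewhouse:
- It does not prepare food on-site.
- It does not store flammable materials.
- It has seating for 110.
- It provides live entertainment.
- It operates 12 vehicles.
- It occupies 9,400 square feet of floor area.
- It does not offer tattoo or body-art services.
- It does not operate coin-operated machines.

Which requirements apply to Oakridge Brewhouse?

Annual Registration, Commercial License

Rule 1: provides live entertainment; does not prepare food on-site → Trade License not required.
Rule 2: vehicles 12 ≥ 9; seating 110 < 126 → Commercial License required.
Rule 3: provides live entertainment; does not prepare food on-site → General Business Permit not required.
Rule 4: floor area 9,400 square feet > 8,300 square feet → Trade Authorization not required.
Rule 5: provides live entertainment; does not operate coin-operated machines → Entertainment Authorization not required.
Rule 6: provides live entertainment → Annual Registration required.
Rule 7: floor area 9,400 square feet > 4,300 square feet; vehicles 12 ≥ 7 → Annual Authorization not required.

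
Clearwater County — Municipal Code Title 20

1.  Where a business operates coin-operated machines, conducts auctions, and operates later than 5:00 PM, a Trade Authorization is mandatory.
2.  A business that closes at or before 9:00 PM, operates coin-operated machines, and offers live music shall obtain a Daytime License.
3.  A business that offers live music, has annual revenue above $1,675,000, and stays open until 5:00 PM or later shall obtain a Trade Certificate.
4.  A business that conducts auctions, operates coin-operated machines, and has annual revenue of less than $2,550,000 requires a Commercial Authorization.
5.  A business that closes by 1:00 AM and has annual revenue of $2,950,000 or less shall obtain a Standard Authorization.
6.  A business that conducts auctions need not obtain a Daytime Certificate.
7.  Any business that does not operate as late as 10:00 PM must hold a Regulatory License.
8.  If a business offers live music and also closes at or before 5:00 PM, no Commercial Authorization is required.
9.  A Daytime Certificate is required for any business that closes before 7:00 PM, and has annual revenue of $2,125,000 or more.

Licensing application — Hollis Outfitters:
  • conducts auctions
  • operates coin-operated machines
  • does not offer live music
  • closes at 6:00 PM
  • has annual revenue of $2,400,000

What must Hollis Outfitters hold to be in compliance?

1. operates coin-operated machines; conducts auctions; closes 6:00 PM, after 5:00 PM → Trade Authorization required.
2. closes 6:00 PM, at/before 9:00 PM; operates coin-operated machines; does not offer live music → Daytime License not required.
3. does not offer live music; revenue $2,400,000 > $1,675,000; closes 6:00 PM, after 5:00 PM → Trade Certificate not required.
4. conducts auctions; operates coin-operated machines; revenue $2,400,000 < $2,550,000 → Commercial Authorization required.
5. closes 6:00 PM, at/before 1:00 AM; revenue $2,400,000 ≤ $2,950,000 → Standard Authorization required.
6. conducts auctions → exempt from Daytime Certificate.
7. closes 6:00 PM, at/before 10:00 PM → Regulatory License required.
8. does not offer live music; closes 6:00 PM, after 5:00 PM → Commercial Authorization exemption does not apply.
9. closes 6:00 PM, at/before 7:00 PM; revenue $2,400,000 ≥ $2,125,000 → Daytime Certificate required.

Commercial Authorization, Regulatory License, Standard Authorization, Trade Authorization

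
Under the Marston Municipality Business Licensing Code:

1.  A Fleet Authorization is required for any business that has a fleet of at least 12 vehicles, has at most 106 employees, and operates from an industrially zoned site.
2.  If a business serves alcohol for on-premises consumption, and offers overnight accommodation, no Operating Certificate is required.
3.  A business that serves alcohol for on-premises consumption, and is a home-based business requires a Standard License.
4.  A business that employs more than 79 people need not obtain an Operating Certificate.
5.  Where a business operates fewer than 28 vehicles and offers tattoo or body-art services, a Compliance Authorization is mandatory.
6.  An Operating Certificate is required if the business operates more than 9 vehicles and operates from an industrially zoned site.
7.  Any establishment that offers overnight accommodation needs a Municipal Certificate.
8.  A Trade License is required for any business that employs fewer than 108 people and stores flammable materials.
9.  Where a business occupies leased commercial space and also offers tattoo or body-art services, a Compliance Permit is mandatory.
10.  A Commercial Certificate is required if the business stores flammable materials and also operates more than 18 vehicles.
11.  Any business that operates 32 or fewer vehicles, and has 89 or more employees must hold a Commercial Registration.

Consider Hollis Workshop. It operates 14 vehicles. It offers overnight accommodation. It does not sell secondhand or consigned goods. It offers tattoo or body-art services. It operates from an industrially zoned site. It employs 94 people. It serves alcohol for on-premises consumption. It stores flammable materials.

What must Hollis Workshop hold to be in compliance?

Commercial Registration, Compliance Authorization, Fleet Authorization, Municipal Certificate, Trade License

1. vehicles 14 ≥ 12; employees 94 ≤ 106; operates from an industrially zoned site → Fleet Authorization required.
2. serves alcohol for on-premises consumption; offers overnight accommodation → exempt from Operating Certificate.
3. serves alcohol for on-premises consumption; operates from an industrially zoned site (not: is a home-based business) → Standard License not required.
4. employees 94 > 79 → exempt from Operating Certificate.
5. vehicles 14 < 28; offers tattoo or body-art services → Compliance Authorization required.
6. vehicles 14 > 9; operates from an industrially zoned site → Operating Certificate required.
7. offers overnight accommodation → Municipal Certificate required.
8. employees 94 < 108; stores flammable materials → Trade License required.
9. operates from an industrially zoned site (not: occupies leased commercial space); offers tattoo or body-art services → Compliance Permit not required.
10. stores flammable materials; vehicles 14 ≤ 18 → Commercial Certificate not required.
11. vehicles 14 ≤ 32; employees 94 ≥ 89 → Commercial Registration required.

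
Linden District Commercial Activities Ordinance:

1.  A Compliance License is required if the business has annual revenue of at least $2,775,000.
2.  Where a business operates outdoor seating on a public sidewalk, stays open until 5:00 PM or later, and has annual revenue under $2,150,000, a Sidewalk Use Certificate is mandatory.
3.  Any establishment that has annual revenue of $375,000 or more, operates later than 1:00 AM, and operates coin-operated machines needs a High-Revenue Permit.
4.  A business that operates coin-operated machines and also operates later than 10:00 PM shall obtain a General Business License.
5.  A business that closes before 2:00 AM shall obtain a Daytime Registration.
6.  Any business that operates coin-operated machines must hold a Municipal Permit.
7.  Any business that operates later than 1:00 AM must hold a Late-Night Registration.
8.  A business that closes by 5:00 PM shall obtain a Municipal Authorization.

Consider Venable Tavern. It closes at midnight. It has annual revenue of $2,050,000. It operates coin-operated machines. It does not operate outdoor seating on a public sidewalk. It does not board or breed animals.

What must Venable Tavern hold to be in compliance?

1. revenue $2,050,000 < $2,775,000 → Compliance License not required.
2. does not operate outdoor seating on a public sidewalk; closes midnight, after 5:00 PM; revenue $2,050,000 < $2,150,000 → Sidewalk Use Certificate not required.
3. revenue $2,050,000 ≥ $375,000; closes midnight, at/before 1:00 AM; operates coin-operated machines → High-Revenue Permit not required.
4. operates coin-operated machines; closes midnight, after 10:00 PM → General Business License required.
5. closes midnight, at/before 2:00 AM → Daytime Registration required.
6. operates coin-operated machines → Municipal Permit required.
7. closes midnight, at/before 1:00 AM → Late-Night Registration not required.
8. closes midnight, after 5:00 PM → Municipal Authorization not required.

Daytime Registration, General Business License, Municipal Permit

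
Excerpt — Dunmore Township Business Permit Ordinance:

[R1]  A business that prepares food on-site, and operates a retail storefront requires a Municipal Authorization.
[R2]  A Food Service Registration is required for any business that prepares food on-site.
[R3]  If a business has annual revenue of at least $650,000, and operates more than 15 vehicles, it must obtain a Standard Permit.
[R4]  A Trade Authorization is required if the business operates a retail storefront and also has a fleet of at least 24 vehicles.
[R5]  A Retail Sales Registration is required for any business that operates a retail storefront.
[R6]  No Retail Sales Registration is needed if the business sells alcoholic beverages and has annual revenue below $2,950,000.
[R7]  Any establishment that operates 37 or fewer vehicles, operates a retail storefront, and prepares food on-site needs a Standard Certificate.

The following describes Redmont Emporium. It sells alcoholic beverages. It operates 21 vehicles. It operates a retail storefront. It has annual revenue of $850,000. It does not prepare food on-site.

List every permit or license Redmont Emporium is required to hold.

[R1] does not prepare food on-site; operates a retail storefront → Municipal Authorization not required.
[R2] does not prepare food on-site → Food Service Registration not required.
[R3] revenue $850,000 ≥ $650,000; vehicles 21 > 15 → Standard Permit required.
[R4] operates a retail storefront; vehicles 21 < 24 → Trade Authorization not required.
[R5] operates a retail storefront → Retail Sales Registration required.
[R6] sells alcoholic beverages; revenue $850,000 < $2,950,000 → exempt from Retail Sales Registration.
[R7] vehicles 21 ≤ 37; operates a retail storefront; does not prepare food on-site → Standard Certificate not required.

Standard Permit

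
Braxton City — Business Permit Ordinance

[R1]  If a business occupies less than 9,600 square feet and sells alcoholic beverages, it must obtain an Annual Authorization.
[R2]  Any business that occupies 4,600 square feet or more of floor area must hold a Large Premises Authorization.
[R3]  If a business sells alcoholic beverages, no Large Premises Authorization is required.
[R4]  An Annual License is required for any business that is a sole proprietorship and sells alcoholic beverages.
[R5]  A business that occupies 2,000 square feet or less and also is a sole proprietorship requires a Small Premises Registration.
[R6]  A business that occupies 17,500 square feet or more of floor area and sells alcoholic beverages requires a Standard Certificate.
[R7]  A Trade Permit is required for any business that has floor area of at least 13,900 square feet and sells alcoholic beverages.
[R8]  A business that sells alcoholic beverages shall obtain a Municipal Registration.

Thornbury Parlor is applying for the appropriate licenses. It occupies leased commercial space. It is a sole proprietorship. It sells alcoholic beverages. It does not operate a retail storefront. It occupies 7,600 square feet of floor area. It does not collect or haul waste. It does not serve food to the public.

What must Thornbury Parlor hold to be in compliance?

[R1] floor area 7,600 square feet < 9,600 square feet; sells alcoholic beverages → Annual Authorization required.
[R2] floor area 7,600 square feet ≥ 4,600 square feet → Large Premises Authorization required.
[R3] sells alcoholic beverages → exempt from Large Premises Authorization.
[R4] is a sole proprietorship; sells alcoholic beverages → Annual License required.
[R5] floor area 7,600 square feet > 2,000 square feet; is a sole proprietorship → Small Premises Registration not required.
[R6] floor area 7,600 square feet < 17,500 square feet; sells alcoholic beverages → Standard Certificate not required.
[R7] floor area 7,600 square feet < 13,900 square feet; sells alcoholic beverages → Trade Permit not required.
[R8] sells alcoholic beverages → Municipal Registration required.

Annual Authorization, Annual License, Municipal Registration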